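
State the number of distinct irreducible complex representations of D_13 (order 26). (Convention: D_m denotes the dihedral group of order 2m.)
8

Proof sketch: The number of irreducible complex representations of a finite group equals its number of conjugacy classes. D_13 has 8 conjugacy classes ((n+3)/2 for n odd), so D_13 (order 26) has exactly 8 irreducible complex representations.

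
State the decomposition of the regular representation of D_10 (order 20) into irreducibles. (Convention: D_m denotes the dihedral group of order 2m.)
Each irreducible V_i of dimension d_i appears with multiplicity d_i, i.e. rho_reg = (direct sum over all irreducibles V_i) d_i V_i. The irreducible dimensions for D_10 are 1, 1, 1, 1, 2, 2, 2, 2: 4 irreducibles of dimension 1, each with multiplicity 1; 4 irreducibles of dimension 2, each with multiplicity 2. Total dimension 4*1*1 + 4*2*2 = 20 = |G|.

Reasoning: General theorem: in the regular representation of a finite group G, each irreducible appears with multiplicity equal to its dimension. Check: dim(rho_reg) = sum d_i^2 = 1 + 1 + 1 + 1 + 4 + 4 + 4 + 4 = 20 = |G|.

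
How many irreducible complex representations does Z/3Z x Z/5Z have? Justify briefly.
15

Reasoning: The number of irreducible complex representations of a finite group equals its number of conjugacy classes. Z/3Z x Z/5Z is abelian of order 15, so every element is its own conjugacy class: 15 classes, so Z/3Z x Z/5Z (order 15) has exactly 15 irreducible complex representations.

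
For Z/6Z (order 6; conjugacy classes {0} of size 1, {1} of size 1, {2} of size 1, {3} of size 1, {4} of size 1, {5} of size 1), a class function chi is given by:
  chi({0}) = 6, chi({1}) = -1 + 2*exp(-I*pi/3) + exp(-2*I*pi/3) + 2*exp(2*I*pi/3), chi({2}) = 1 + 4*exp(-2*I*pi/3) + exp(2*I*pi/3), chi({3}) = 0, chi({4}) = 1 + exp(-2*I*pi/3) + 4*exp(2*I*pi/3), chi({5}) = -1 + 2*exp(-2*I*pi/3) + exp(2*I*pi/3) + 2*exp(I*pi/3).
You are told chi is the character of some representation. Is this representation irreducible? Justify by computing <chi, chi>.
Not irreducible (reducible): <chi, chi> = 10 > 1.

Solution. <chi, chi> = (1/|G|) sum_C |C| * |chi(C)|^2 = (1/6)[1*|6|^2 + 1*|-1 + 2*exp(-I*pi/3) + exp(-2*I*pi/3) + 2*exp(2*I*pi/3)|^2 + 1*|1 + 4*exp(-2*I*pi/3) + exp(2*I*pi/3)|^2 + 1*|0|^2 + 1*|1 + exp(-2*I*pi/3) + 4*exp(2*I*pi/3)|^2 + 1*|-1 + 2*exp(-2*I*pi/3) + exp(2*I*pi/3) + 2*exp(I*pi/3)|^2]
  = (1/6)[(36) + (3) + (9) + (0) + (9) + (3)] = 60/6 = 10.
(Exp terms are combined using exp(i*s)*conj(exp(i*t)) = exp(i*(s-t)), and sums of them are collapsed using the identity that for every m > 1 the m distinct m-th roots of unity sum to 0, e.g. 1 + exp(2*I*pi/3) + exp(-2*I*pi/3) = 0.)
A character is irreducible iff <chi, chi> = 1, so this representation is reducible.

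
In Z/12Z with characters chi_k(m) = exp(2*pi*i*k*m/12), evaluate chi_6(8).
chi_6(8) = zeta_12^48 = 1

Reasoning: chi_6(8) = zeta_12^(6*8) = zeta_12^48. Since zeta_12^12 = 1, this equals zeta_12^0 = exp(2*pi*i*0/12) = 1.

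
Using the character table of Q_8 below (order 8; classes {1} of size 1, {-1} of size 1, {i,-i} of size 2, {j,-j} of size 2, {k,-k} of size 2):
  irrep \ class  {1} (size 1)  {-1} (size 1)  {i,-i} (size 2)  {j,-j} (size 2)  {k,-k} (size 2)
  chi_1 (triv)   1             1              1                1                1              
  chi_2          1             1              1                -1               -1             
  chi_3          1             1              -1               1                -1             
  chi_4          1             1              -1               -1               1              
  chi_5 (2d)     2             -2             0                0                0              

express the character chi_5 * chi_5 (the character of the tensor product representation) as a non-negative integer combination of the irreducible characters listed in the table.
chi_5 tensor chi_5 = chi_1 + chi_2 + chi_3 + chi_4 (all other irreducibles have multiplicity 0).

The character of a tensor product is the pointwise product (chi_5 * chi_5)(C) = chi_5(C) * chi_5(C):
  {1}: (2)*(2), {-1}: (-2)*(-2), {i,-i}: (0)*(0), {j,-j}: (0)*(0), {k,-k}: (0)*(0)
so (chi_5 * chi_5) takes values
  {1} -> 4, {-1} -> 4, {i,-i} -> 0, {j,-j} -> 0, {k,-k} -> 0.
Now take the inner product of this character with each irreducible chi from the table, <chi_5*chi_5, chi> = (1/8) sum_C |C| (chi_5*chi_5)(C) conj(chi(C)):
  <chi_5*chi_5, chi_1> = (1/8)[1*(4)*conj(1) + 1*(4)*conj(1) + 2*(0)*conj(1) + 2*(0)*conj(1) + 2*(0)*conj(1)]
      = (1/8)[(4) + (4) + (0) + (0) + (0)] = 8/8 = 1
  <chi_5*chi_5, chi_2> = (1/8)[1*(4)*conj(1) + 1*(4)*conj(1) + 2*(0)*conj(1) + 2*(0)*conj(-1) + 2*(0)*conj(-1)]
      = (1/8)[(4) + (4) + (0) + (0) + (0)] = 8/8 = 1
  <chi_5*chi_5, chi_3> = (1/8)[1*(4)*conj(1) + 1*(4)*conj(1) + 2*(0)*conj(-1) + 2*(0)*conj(1) + 2*(0)*conj(-1)]
      = (1/8)[(4) + (4) + (0) + (0) + (0)] = 8/8 = 1
  <chi_5*chi_5, chi_4> = (1/8)[1*(4)*conj(1) + 1*(4)*conj(1) + 2*(0)*conj(-1) + 2*(0)*conj(-1) + 2*(0)*conj(1)]
      = (1/8)[(4) + (4) + (0) + (0) + (0)] = 8/8 = 1
  <chi_5*chi_5, chi_5> = (1/8)[1*(4)*conj(2) + 1*(4)*conj(-2) + 2*(0)*conj(0) + 2*(0)*conj(0) + 2*(0)*conj(0)]
      = (1/8)[(8) + (-8) + (0) + (0) + (0)] = 0/8 = 0
Hence the multiplicities are chi_1: 1, chi_2: 1, chi_3: 1, chi_4: 1. Dimension check: dim(chi_5)*dim(chi_5) = 2*2 = 4 and sum (mult * dim) = 1*1 + 1*1 + 1*1 + 1*1 = 4.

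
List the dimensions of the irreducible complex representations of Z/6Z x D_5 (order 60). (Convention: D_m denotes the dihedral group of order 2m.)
Dimensions: 1, 1, 1, 1, 1, 1, 1, 1, 1, 1, 1, 1, 2, 2, 2, 2, 2, 2, 2, 2, 2, 2, 2, 2

Explanation: There are 24 irreducibles (= number of conjugacy classes). Their dimensions d_i satisfy sum d_i^2 = |G| = 60: 1 + 1 + 1 + 1 + 1 + 1 + 1 + 1 + 1 + 1 + 1 + 1 + 4 + 4 + 4 + 4 + 4 + 4 + 4 + 4 + 4 + 4 + 4 + 4 = 60. (For the product with Z/6Z: each of the 6 1-dim characters of Z/6Z tensors with each irrep of D_5, giving 6 copies of each D_5-dimension.)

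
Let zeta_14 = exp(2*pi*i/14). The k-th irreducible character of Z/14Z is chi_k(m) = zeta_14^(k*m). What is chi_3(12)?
chi_3(12) = zeta_14^36 = exp(-6*I*pi/7)

Explanation: chi_3(12) = zeta_14^(3*12) = zeta_14^36. Since zeta_14^14 = 1, this equals zeta_14^8 = exp(2*pi*i*8/14) = exp(-6*I*pi/7).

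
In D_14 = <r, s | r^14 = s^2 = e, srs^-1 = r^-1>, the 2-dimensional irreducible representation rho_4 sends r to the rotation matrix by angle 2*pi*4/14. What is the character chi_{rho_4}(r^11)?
chi_{rho_4}(r^11) = 2*cos(2*pi*4*11/14) = 2*cos(44*pi/7)

Details: rho_4(r^11) is rotation by angle 2*pi*4*11/14, whose trace is 2*cos(2*pi*4*11/14) = 2*cos(44*pi/7).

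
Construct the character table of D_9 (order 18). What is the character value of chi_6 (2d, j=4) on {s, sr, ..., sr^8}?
Conjugacy classes: {e} of size 1, {r^1, r^8} of size 2, {r^2, r^7} of size 2, {r^3, r^6} of size 2, {r^4, r^5} of size 2, {s, sr, ..., sr^8} of size 9.
Character table:
  irrep \ class              {e} (size 1)  {r^1, r^8} (size 2)  {r^2, r^7} (size 2)  {r^3, r^6} (size 2)  {r^4, r^5} (size 2)  {s, sr, ..., sr^8} (size 9)
  chi_1 (triv)               1             1                    1                    1                    1                    1                          
  chi_2 (sign: r->1, s->-1)  1             1                    1                    1                    1                    -1                         
  chi_3 (2d, j=1)            2             2*cos(2*pi/9)        2*cos(4*pi/9)        -1                   -2*cos(pi/9)         0                          
  chi_4 (2d, j=2)            2             2*cos(4*pi/9)        -2*cos(pi/9)         -1                   2*cos(2*pi/9)        0                          
  chi_5 (2d, j=3)            2             -1                   -1                   2                    -1                   0                          
  chi_6 (2d, j=4)            2             -2*cos(pi/9)         2*cos(2*pi/9)        -1                   2*cos(4*pi/9)        0                          

Spot check: chi_6 (2d, j=4) on {s, sr, ..., sr^8} = 0.

Justification: D_9 has order 2*9 = 18 with 6 conjugacy classes, hence 6 irreducibles. Sum of squared dims 1 + 1 + 4 + 4 + 4 + 4 = 18 = |G|. Linear characters come from the abelianisation; the 2-dimensional irreps have character r^k -> 2*cos(2*pi*j*k/9), reflections -> 0.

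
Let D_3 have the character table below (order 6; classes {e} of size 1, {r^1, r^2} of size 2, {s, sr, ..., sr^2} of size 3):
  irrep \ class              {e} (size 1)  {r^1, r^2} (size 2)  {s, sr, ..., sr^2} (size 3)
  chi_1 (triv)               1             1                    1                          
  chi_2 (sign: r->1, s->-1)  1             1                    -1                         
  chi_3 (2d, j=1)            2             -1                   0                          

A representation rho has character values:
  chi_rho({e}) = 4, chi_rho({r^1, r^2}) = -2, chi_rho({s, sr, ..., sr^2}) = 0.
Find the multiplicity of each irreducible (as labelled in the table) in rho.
Multiplicities: chi_1: 0, chi_2: 0, chi_3: 2.

Reasoning: Use <chi_rho, chi> = (1/|G|) sum_C |C| * chi_rho(C) * conj(chi(C)) with |G| = 6 for each irreducible chi in the table:
  <chi_rho, chi_1> = (1/6)[1*(4)*conj(1) + 2*(-2)*conj(1) + 3*(0)*conj(1)]
      = (1/6)[(4) + (-4) + (0)] = 0/6 = 0
  <chi_rho, chi_2> = (1/6)[1*(4)*conj(1) + 2*(-2)*conj(1) + 3*(0)*conj(-1)]
      = (1/6)[(4) + (-4) + (0)] = 0/6 = 0
  <chi_rho, chi_3> = (1/6)[1*(4)*conj(2) + 2*(-2)*conj(-1) + 3*(0)*conj(0)]
      = (1/6)[(8) + (4) + (0)] = 12/6 = 2
Dimension check: dim(rho) = sum (mult * dim) = 0*1 + 0*1 + 2*2 = 4 = chi_rho(e) = 4.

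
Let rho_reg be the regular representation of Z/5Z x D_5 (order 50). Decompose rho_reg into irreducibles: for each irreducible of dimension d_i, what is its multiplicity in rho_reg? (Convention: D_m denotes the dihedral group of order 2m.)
Each irreducible V_i of dimension d_i appears with multiplicity d_i, i.e. rho_reg = (direct sum over all irreducibles V_i) d_i V_i. The irreducible dimensions for Z/5Z x D_5 are 1, 1, 1, 1, 1, 1, 1, 1, 1, 1, 2, 2, 2, 2, 2, 2, 2, 2, 2, 2: 10 irreducibles of dimension 1, each with multiplicity 1; 10 irreducibles of dimension 2, each with multiplicity 2. Total dimension 10*1*1 + 10*2*2 = 50 = |G|.

General theorem: in the regular representation of a finite group G, each irreducible appears with multiplicity equal to its dimension. Check: dim(rho_reg) = sum d_i^2 = 1 + 1 + 1 + 1 + 1 + 1 + 1 + 1 + 1 + 1 + 4 + 4 + 4 + 4 + 4 + 4 + 4 + 4 + 4 + 4 = 50 = |G|.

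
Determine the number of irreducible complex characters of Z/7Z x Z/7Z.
49

Justification: The number of irreducible complex representations of a finite group equals its number of conjugacy classes. Z/7Z x Z/7Z is abelian of order 49, so every element is its own conjugacy class: 49 classes, so Z/7Z x Z/7Z (order 49) has exactly 49 irreducible complex representations.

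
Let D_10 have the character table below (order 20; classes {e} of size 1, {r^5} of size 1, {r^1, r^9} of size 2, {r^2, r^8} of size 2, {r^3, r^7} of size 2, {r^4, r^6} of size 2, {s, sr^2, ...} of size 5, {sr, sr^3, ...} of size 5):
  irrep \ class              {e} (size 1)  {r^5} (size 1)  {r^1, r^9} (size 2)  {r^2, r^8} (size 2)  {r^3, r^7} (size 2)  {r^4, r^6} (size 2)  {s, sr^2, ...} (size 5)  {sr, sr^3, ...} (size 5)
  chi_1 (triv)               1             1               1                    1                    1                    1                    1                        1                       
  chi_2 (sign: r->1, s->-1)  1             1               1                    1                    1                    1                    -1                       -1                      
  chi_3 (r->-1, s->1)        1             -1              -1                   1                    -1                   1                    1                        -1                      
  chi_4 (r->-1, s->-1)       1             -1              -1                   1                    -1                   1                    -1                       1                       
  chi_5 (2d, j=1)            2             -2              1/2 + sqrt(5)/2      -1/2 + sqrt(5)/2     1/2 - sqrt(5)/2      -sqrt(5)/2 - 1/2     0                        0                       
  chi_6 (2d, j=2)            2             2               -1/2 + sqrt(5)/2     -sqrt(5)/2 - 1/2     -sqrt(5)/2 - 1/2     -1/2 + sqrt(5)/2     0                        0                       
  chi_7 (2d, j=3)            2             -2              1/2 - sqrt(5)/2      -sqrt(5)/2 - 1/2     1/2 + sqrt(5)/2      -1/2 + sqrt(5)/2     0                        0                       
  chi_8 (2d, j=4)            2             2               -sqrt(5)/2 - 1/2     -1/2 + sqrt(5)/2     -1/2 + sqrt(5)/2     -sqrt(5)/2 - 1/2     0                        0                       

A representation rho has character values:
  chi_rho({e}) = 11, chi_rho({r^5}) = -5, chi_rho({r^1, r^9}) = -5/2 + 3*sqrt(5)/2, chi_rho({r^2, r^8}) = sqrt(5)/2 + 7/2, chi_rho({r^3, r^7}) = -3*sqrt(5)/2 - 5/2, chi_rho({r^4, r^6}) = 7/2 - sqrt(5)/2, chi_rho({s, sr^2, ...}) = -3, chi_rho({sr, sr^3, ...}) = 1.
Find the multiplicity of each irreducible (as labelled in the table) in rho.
Multiplicities: chi_1: 0, chi_2: 1, chi_3: 1, chi_4: 3, chi_5: 2, chi_6: 1, chi_7: 0, chi_8: 0.

Solution. Use <chi_rho, chi> = (1/|G|) sum_C |C| * chi_rho(C) * conj(chi(C)) with |G| = 20 for each irreducible chi in the table:
  <chi_rho, chi_1> = (1/20)[1*(11)*conj(1) + 1*(-5)*conj(1) + 2*(-5/2 + 3*sqrt(5)/2)*conj(1) + 2*(sqrt(5)/2 + 7/2)*conj(1) + 2*(-3*sqrt(5)/2 - 5/2)*conj(1) + 2*(7/2 - sqrt(5)/2)*conj(1) + 5*(-3)*conj(1) + 5*(1)*conj(1)]
      = (1/20)[(11) + (-5) + (-5 + 3*sqrt(5)) + (sqrt(5) + 7) + (-3*sqrt(5) - 5) + (7 - sqrt(5)) + (-15) + (5)] = 0/20 = 0
  <chi_rho, chi_2> = (1/20)[1*(11)*conj(1) + 1*(-5)*conj(1) + 2*(-5/2 + 3*sqrt(5)/2)*conj(1) + 2*(sqrt(5)/2 + 7/2)*conj(1) + 2*(-3*sqrt(5)/2 - 5/2)*conj(1) + 2*(7/2 - sqrt(5)/2)*conj(1) + 5*(-3)*conj(-1) + 5*(1)*conj(-1)]
      = (1/20)[(11) + (-5) + (-5 + 3*sqrt(5)) + (sqrt(5) + 7) + (-3*sqrt(5) - 5) + (7 - sqrt(5)) + (15) + (-5)] = 20/20 = 1
  <chi_rho, chi_3> = (1/20)[1*(11)*conj(1) + 1*(-5)*conj(-1) + 2*(-5/2 + 3*sqrt(5)/2)*conj(-1) + 2*(sqrt(5)/2 + 7/2)*conj(1) + 2*(-3*sqrt(5)/2 - 5/2)*conj(-1) + 2*(7/2 - sqrt(5)/2)*conj(1) + 5*(-3)*conj(1) + 5*(1)*conj(-1)]
      = (1/20)[(11) + (5) + (5 - 3*sqrt(5)) + (sqrt(5) + 7) + (5 + 3*sqrt(5)) + (7 - sqrt(5)) + (-15) + (-5)] = 20/20 = 1
  <chi_rho, chi_4> = (1/20)[1*(11)*conj(1) + 1*(-5)*conj(-1) + 2*(-5/2 + 3*sqrt(5)/2)*conj(-1) + 2*(sqrt(5)/2 + 7/2)*conj(1) + 2*(-3*sqrt(5)/2 - 5/2)*conj(-1) + 2*(7/2 - sqrt(5)/2)*conj(1) + 5*(-3)*conj(-1) + 5*(1)*conj(1)]
      = (1/20)[(11) + (5) + (5 - 3*sqrt(5)) + (sqrt(5) + 7) + (5 + 3*sqrt(5)) + (7 - sqrt(5)) + (15) + (5)] = 60/20 = 3
  <chi_rho, chi_5> = (1/20)[1*(11)*conj(2) + 1*(-5)*conj(-2) + 2*(-5/2 + 3*sqrt(5)/2)*conj(1/2 + sqrt(5)/2) + 2*(sqrt(5)/2 + 7/2)*conj(-1/2 + sqrt(5)/2) + 2*(-3*sqrt(5)/2 - 5/2)*conj(1/2 - sqrt(5)/2) + 2*(7/2 - sqrt(5)/2)*conj(-sqrt(5)/2 - 1/2) + 5*(-3)*conj(0) + 5*(1)*conj(0)]
      = (1/20)[(22) + (10) + (5 - sqrt(5)) + (-1 + 3*sqrt(5)) + (sqrt(5) + 5) + (-3*sqrt(5) - 1) + (0) + (0)] = 40/20 = 2
  <chi_rho, chi_6> = (1/20)[1*(11)*conj(2) + 1*(-5)*conj(2) + 2*(-5/2 + 3*sqrt(5)/2)*conj(-1/2 + sqrt(5)/2) + 2*(sqrt(5)/2 + 7/2)*conj(-sqrt(5)/2 - 1/2) + 2*(-3*sqrt(5)/2 - 5/2)*conj(-sqrt(5)/2 - 1/2) + 2*(7/2 - sqrt(5)/2)*conj(-1/2 + sqrt(5)/2) + 5*(-3)*conj(0) + 5*(1)*conj(0)]
      = (1/20)[(22) + (-10) + (10 - 4*sqrt(5)) + (-4*sqrt(5) - 6) + (4*sqrt(5) + 10) + (-6 + 4*sqrt(5)) + (0) + (0)] = 20/20 = 1
  <chi_rho, chi_7> = (1/20)[1*(11)*conj(2) + 1*(-5)*conj(-2) + 2*(-5/2 + 3*sqrt(5)/2)*conj(1/2 - sqrt(5)/2) + 2*(sqrt(5)/2 + 7/2)*conj(-sqrt(5)/2 - 1/2) + 2*(-3*sqrt(5)/2 - 5/2)*conj(1/2 + sqrt(5)/2) + 2*(7/2 - sqrt(5)/2)*conj(-1/2 + sqrt(5)/2) + 5*(-3)*conj(0) + 5*(1)*conj(0)]
      = (1/20)[(22) + (10) + (-10 + 4*sqrt(5)) + (-4*sqrt(5) - 6) + (-10 - 4*sqrt(5)) + (-6 + 4*sqrt(5)) + (0) + (0)] = 0/20 = 0
  <chi_rho, chi_8> = (1/20)[1*(11)*conj(2) + 1*(-5)*conj(2) + 2*(-5/2 + 3*sqrt(5)/2)*conj(-sqrt(5)/2 - 1/2) + 2*(sqrt(5)/2 + 7/2)*conj(-1/2 + sqrt(5)/2) + 2*(-3*sqrt(5)/2 - 5/2)*conj(-1/2 + sqrt(5)/2) + 2*(7/2 - sqrt(5)/2)*conj(-sqrt(5)/2 - 1/2) + 5*(-3)*conj(0) + 5*(1)*conj(0)]
      = (1/20)[(22) + (-10) + (-5 + sqrt(5)) + (-1 + 3*sqrt(5)) + (-5 - sqrt(5)) + (-3*sqrt(5) - 1) + (0) + (0)] = 0/20 = 0
Dimension check: dim(rho) = sum (mult * dim) = 0*1 + 1*1 + 1*1 + 3*1 + 2*2 + 1*2 + 0*2 + 0*2 = 11 = chi_rho(e) = 11.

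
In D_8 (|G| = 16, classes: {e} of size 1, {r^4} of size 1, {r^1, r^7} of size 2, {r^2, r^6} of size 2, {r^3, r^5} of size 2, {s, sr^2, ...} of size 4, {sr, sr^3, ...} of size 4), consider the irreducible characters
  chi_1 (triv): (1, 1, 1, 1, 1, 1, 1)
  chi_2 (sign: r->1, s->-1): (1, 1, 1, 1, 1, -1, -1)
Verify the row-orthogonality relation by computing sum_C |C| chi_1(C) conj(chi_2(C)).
Sum = 0; so <chi_1, chi_2> = 0 (distinct irreducibles are orthogonal).

Compute term by term over conjugacy classes (|C| * chi_1(C) * conj(chi_2(C))):
  1*(1)*conj(1) + 1*(1)*conj(1) + 2*(1)*conj(1) + 2*(1)*conj(1) + 2*(1)*conj(1) + 4*(1)*conj(-1) + 4*(1)*conj(-1)
  = (1) + (1) + (2) + (2) + (2) + (-4) + (-4)
  = 0.
Dividing by |G| = 16 gives 0/16 = 0, matching the row-orthogonality relation <chi_1, chi_2> = [chi_1 = chi_2].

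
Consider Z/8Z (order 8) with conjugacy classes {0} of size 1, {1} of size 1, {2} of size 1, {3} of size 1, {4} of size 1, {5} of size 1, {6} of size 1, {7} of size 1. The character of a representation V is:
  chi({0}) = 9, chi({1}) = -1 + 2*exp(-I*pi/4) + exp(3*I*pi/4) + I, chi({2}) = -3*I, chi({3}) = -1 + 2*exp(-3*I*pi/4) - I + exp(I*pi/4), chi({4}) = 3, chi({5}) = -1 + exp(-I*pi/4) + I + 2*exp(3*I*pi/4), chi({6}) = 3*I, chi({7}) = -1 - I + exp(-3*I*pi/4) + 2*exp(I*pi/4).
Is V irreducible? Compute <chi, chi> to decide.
Not irreducible (reducible): <chi, chi> = 15 > 1.

Derivation: <chi, chi> = (1/|G|) sum_C |C| * |chi(C)|^2 = (1/8)[1*|9|^2 + 1*|-1 + 2*exp(-I*pi/4) + exp(3*I*pi/4) + I|^2 + 1*|-3*I|^2 + 1*|-1 + 2*exp(-3*I*pi/4) - I + exp(I*pi/4)|^2 + 1*|3|^2 + 1*|-1 + exp(-I*pi/4) + I + 2*exp(3*I*pi/4)|^2 + 1*|3*I|^2 + 1*|-1 - I + exp(-3*I*pi/4) + 2*exp(I*pi/4)|^2]
  = (1/8)[(81) + (3 - 4*exp(I*pi/4) - exp(-I*pi/4) + exp(3*I*pi/4) - 2*exp(-3*I*pi/4)) + (9) + (3 - 2*exp(I*pi/4) - exp(3*I*pi/4) + exp(-I*pi/4) - 4*exp(-3*I*pi/4)) + (9) + (3 - 2*exp(I*pi/4) - exp(3*I*pi/4) + exp(-I*pi/4) - 4*exp(-3*I*pi/4)) + (9) + (3 - 4*exp(I*pi/4) - exp(-I*pi/4) + exp(3*I*pi/4) - 2*exp(-3*I*pi/4))] = 120/8 = 15.
(Exp terms are combined using exp(i*s)*conj(exp(i*t)) = exp(i*(s-t)), and sums of them are collapsed using the identity that for every m > 1 the m distinct m-th roots of unity sum to 0, e.g. 1 + exp(2*I*pi/3) + exp(-2*I*pi/3) = 0.)
A character is irreducible iff <chi, chi> = 1, so this representation is reducible.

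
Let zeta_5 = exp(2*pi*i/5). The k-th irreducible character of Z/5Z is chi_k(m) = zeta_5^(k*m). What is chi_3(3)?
chi_3(3) = zeta_5^9 = exp(-2*I*pi/5)

Proof sketch: chi_3(3) = zeta_5^(3*3) = zeta_5^9. Since zeta_5^5 = 1, this equals zeta_5^4 = exp(2*pi*i*4/5) = exp(-2*I*pi/5).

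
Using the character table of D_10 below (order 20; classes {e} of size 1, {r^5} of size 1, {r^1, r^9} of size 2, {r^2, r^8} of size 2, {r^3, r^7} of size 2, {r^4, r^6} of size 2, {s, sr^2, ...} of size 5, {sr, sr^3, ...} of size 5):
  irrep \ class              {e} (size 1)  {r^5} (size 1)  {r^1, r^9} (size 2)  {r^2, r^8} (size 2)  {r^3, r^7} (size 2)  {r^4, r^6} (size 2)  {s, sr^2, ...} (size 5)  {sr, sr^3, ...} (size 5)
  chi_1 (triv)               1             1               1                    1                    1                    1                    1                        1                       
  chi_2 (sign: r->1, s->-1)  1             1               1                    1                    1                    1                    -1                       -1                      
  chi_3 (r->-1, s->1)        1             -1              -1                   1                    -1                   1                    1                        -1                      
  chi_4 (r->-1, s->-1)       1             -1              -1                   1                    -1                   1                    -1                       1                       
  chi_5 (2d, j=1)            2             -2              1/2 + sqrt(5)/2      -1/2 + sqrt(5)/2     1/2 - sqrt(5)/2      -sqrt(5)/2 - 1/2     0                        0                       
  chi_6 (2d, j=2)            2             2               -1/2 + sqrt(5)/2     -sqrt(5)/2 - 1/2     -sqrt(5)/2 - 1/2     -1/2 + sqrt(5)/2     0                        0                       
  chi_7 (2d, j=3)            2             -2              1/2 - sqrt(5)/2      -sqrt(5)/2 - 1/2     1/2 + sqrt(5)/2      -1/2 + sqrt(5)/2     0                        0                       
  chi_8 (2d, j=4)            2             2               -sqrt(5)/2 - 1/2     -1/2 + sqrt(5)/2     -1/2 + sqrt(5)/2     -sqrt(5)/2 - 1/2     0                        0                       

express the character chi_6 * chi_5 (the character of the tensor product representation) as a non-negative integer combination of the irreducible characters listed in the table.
chi_6 tensor chi_5 = chi_5 + chi_7 (all other irreducibles have multiplicity 0).

Explanation: The character of a tensor product is the pointwise product (chi_6 * chi_5)(C) = chi_6(C) * chi_5(C):
  {e}: (2)*(2), {r^5}: (2)*(-2), {r^1, r^9}: (-1/2 + sqrt(5)/2)*(1/2 + sqrt(5)/2), {r^2, r^8}: (-sqrt(5)/2 - 1/2)*(-1/2 + sqrt(5)/2), {r^3, r^7}: (-sqrt(5)/2 - 1/2)*(1/2 - sqrt(5)/2), {r^4, r^6}: (-1/2 + sqrt(5)/2)*(-sqrt(5)/2 - 1/2), {s, sr^2, ...}: (0)*(0), {sr, sr^3, ...}: (0)*(0)
so (chi_6 * chi_5) takes values
  {e} -> 4, {r^5} -> -4, {r^1, r^9} -> 1, {r^2, r^8} -> -1, {r^3, r^7} -> 1, {r^4, r^6} -> -1, {s, sr^2, ...} -> 0, {sr, sr^3, ...} -> 0.
Now take the inner product of this character with each irreducible chi from the table, <chi_6*chi_5, chi> = (1/20) sum_C |C| (chi_6*chi_5)(C) conj(chi(C)):
  <chi_6*chi_5, chi_1> = (1/20)[1*(4)*conj(1) + 1*(-4)*conj(1) + 2*(1)*conj(1) + 2*(-1)*conj(1) + 2*(1)*conj(1) + 2*(-1)*conj(1) + 5*(0)*conj(1) + 5*(0)*conj(1)]
      = (1/20)[(4) + (-4) + (2) + (-2) + (2) + (-2) + (0) + (0)] = 0/20 = 0
  <chi_6*chi_5, chi_2> = (1/20)[1*(4)*conj(1) + 1*(-4)*conj(1) + 2*(1)*conj(1) + 2*(-1)*conj(1) + 2*(1)*conj(1) + 2*(-1)*conj(1) + 5*(0)*conj(-1) + 5*(0)*conj(-1)]
      = (1/20)[(4) + (-4) + (2) + (-2) + (2) + (-2) + (0) + (0)] = 0/20 = 0
  <chi_6*chi_5, chi_3> = (1/20)[1*(4)*conj(1) + 1*(-4)*conj(-1) + 2*(1)*conj(-1) + 2*(-1)*conj(1) + 2*(1)*conj(-1) + 2*(-1)*conj(1) + 5*(0)*conj(1) + 5*(0)*conj(-1)]
      = (1/20)[(4) + (4) + (-2) + (-2) + (-2) + (-2) + (0) + (0)] = 0/20 = 0
  <chi_6*chi_5, chi_4> = (1/20)[1*(4)*conj(1) + 1*(-4)*conj(-1) + 2*(1)*conj(-1) + 2*(-1)*conj(1) + 2*(1)*conj(-1) + 2*(-1)*conj(1) + 5*(0)*conj(-1) + 5*(0)*conj(1)]
      = (1/20)[(4) + (4) + (-2) + (-2) + (-2) + (-2) + (0) + (0)] = 0/20 = 0
  <chi_6*chi_5, chi_5> = (1/20)[1*(4)*conj(2) + 1*(-4)*conj(-2) + 2*(1)*conj(1/2 + sqrt(5)/2) + 2*(-1)*conj(-1/2 + sqrt(5)/2) + 2*(1)*conj(1/2 - sqrt(5)/2) + 2*(-1)*conj(-sqrt(5)/2 - 1/2) + 5*(0)*conj(0) + 5*(0)*conj(0)]
      = (1/20)[(8) + (8) + (1 + sqrt(5)) + (1 - sqrt(5)) + (1 - sqrt(5)) + (1 + sqrt(5)) + (0) + (0)] = 20/20 = 1
  <chi_6*chi_5, chi_6> = (1/20)[1*(4)*conj(2) + 1*(-4)*conj(2) + 2*(1)*conj(-1/2 + sqrt(5)/2) + 2*(-1)*conj(-sqrt(5)/2 - 1/2) + 2*(1)*conj(-sqrt(5)/2 - 1/2) + 2*(-1)*conj(-1/2 + sqrt(5)/2) + 5*(0)*conj(0) + 5*(0)*conj(0)]
      = (1/20)[(8) + (-8) + (-1 + sqrt(5)) + (1 + sqrt(5)) + (-sqrt(5) - 1) + (1 - sqrt(5)) + (0) + (0)] = 0/20 = 0
  <chi_6*chi_5, chi_7> = (1/20)[1*(4)*conj(2) + 1*(-4)*conj(-2) + 2*(1)*conj(1/2 - sqrt(5)/2) + 2*(-1)*conj(-sqrt(5)/2 - 1/2) + 2*(1)*conj(1/2 + sqrt(5)/2) + 2*(-1)*conj(-1/2 + sqrt(5)/2) + 5*(0)*conj(0) + 5*(0)*conj(0)]
      = (1/20)[(8) + (8) + (1 - sqrt(5)) + (1 + sqrt(5)) + (1 + sqrt(5)) + (1 - sqrt(5)) + (0) + (0)] = 20/20 = 1
  <chi_6*chi_5, chi_8> = (1/20)[1*(4)*conj(2) + 1*(-4)*conj(2) + 2*(1)*conj(-sqrt(5)/2 - 1/2) + 2*(-1)*conj(-1/2 + sqrt(5)/2) + 2*(1)*conj(-1/2 + sqrt(5)/2) + 2*(-1)*conj(-sqrt(5)/2 - 1/2) + 5*(0)*conj(0) + 5*(0)*conj(0)]
      = (1/20)[(8) + (-8) + (-sqrt(5) - 1) + (1 - sqrt(5)) + (-1 + sqrt(5)) + (1 + sqrt(5)) + (0) + (0)] = 0/20 = 0
Hence the multiplicities are chi_5: 1, chi_7: 1. Dimension check: dim(chi_6)*dim(chi_5) = 2*2 = 4 and sum (mult * dim) = 1*2 + 1*2 = 4.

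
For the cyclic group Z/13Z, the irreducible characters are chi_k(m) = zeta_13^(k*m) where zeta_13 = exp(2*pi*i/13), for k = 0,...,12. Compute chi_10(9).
chi_10(9) = zeta_13^90 = exp(-2*I*pi/13)

Details: chi_10(9) = zeta_13^(10*9) = zeta_13^90. Since zeta_13^13 = 1, this equals zeta_13^12 = exp(2*pi*i*12/13) = exp(-2*I*pi/13).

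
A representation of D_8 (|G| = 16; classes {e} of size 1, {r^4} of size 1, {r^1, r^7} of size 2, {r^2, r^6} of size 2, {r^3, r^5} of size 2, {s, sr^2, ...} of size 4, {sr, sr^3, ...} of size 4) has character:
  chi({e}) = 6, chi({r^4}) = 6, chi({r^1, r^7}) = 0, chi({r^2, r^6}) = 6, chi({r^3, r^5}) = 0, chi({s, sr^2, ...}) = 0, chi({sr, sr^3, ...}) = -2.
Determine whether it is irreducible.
Not irreducible (reducible): <chi, chi> = 10 > 1.

Reasoning: <chi, chi> = (1/|G|) sum_C |C| * |chi(C)|^2 = (1/16)[1*|6|^2 + 1*|6|^2 + 2*|0|^2 + 2*|6|^2 + 2*|0|^2 + 4*|0|^2 + 4*|-2|^2]
  = (1/16)[(36) + (36) + (0) + (72) + (0) + (0) + (16)] = 160/16 = 10.
A character is irreducible iff <chi, chi> = 1, so this representation is reducible.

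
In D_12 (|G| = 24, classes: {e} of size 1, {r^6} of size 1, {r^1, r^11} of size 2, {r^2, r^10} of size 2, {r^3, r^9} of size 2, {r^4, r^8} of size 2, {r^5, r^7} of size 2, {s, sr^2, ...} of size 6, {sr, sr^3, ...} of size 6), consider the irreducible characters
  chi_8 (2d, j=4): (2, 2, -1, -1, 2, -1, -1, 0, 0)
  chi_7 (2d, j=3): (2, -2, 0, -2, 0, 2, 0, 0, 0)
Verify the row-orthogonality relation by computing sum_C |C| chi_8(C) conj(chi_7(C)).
Sum = 0; so <chi_8, chi_7> = 0 (distinct irreducibles are orthogonal).

Working: Compute term by term over conjugacy classes (|C| * chi_8(C) * conj(chi_7(C))):
  1*(2)*conj(2) + 1*(2)*conj(-2) + 2*(-1)*conj(0) + 2*(-1)*conj(-2) + 2*(2)*conj(0) + 2*(-1)*conj(2) + 2*(-1)*conj(0) + 6*(0)*conj(0) + 6*(0)*conj(0)
  = (4) + (-4) + (0) + (4) + (0) + (-4) + (0) + (0) + (0)
  = 0.
Dividing by |G| = 24 gives 0/24 = 0, matching the row-orthogonality relation <chi_8, chi_7> = [chi_8 = chi_7].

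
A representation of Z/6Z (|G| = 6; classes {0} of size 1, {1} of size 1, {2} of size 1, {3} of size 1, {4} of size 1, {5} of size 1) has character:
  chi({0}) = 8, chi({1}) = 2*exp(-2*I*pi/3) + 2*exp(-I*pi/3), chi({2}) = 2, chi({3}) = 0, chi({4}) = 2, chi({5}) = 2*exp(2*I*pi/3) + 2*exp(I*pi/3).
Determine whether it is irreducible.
Not irreducible (reducible): <chi, chi> = 16 > 1.

Argument: <chi, chi> = (1/|G|) sum_C |C| * |chi(C)|^2 = (1/6)[1*|8|^2 + 1*|2*exp(-2*I*pi/3) + 2*exp(-I*pi/3)|^2 + 1*|2|^2 + 1*|0|^2 + 1*|2|^2 + 1*|2*exp(2*I*pi/3) + 2*exp(I*pi/3)|^2]
  = (1/6)[(64) + (12) + (4) + (0) + (4) + (12)] = 96/6 = 16.
(Exp terms are combined using exp(i*s)*conj(exp(i*t)) = exp(i*(s-t)), and sums of them are collapsed using the identity that for every m > 1 the m distinct m-th roots of unity sum to 0, e.g. 1 + exp(2*I*pi/3) + exp(-2*I*pi/3) = 0.)
A character is irreducible iff <chi, chi> = 1, so this representation is reducible.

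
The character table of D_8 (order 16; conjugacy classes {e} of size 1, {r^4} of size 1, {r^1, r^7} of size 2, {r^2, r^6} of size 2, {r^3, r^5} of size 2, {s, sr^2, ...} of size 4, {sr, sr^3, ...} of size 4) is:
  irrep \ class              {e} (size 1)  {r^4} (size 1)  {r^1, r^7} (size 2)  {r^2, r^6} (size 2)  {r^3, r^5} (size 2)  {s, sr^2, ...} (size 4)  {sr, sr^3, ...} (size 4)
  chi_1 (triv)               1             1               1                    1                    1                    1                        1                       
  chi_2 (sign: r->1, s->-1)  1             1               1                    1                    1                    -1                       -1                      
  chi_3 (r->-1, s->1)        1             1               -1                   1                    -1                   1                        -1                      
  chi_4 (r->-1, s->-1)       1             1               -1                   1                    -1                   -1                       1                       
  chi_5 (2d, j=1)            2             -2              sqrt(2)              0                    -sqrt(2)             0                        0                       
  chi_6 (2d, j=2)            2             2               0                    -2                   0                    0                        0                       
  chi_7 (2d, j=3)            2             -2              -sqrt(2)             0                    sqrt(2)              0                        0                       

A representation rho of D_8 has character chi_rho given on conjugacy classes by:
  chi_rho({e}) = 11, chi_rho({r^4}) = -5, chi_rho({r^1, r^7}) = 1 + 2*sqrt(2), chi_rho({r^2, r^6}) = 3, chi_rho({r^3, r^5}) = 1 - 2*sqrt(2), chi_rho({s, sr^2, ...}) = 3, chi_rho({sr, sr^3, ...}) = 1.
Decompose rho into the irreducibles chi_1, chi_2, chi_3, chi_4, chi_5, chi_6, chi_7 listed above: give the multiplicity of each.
Multiplicities: chi_1: 2, chi_2: 0, chi_3: 1, chi_4: 0, chi_5: 3, chi_6: 0, chi_7: 1.

Derivation: Use <chi_rho, chi> = (1/|G|) sum_C |C| * chi_rho(C) * conj(chi(C)) with |G| = 16 for each irreducible chi in the table:
  <chi_rho, chi_1> = (1/16)[1*(11)*conj(1) + 1*(-5)*conj(1) + 2*(1 + 2*sqrt(2))*conj(1) + 2*(3)*conj(1) + 2*(1 - 2*sqrt(2))*conj(1) + 4*(3)*conj(1) + 4*(1)*conj(1)]
      = (1/16)[(11) + (-5) + (2 + 4*sqrt(2)) + (6) + (2 - 4*sqrt(2)) + (12) + (4)] = 32/16 = 2
  <chi_rho, chi_2> = (1/16)[1*(11)*conj(1) + 1*(-5)*conj(1) + 2*(1 + 2*sqrt(2))*conj(1) + 2*(3)*conj(1) + 2*(1 - 2*sqrt(2))*conj(1) + 4*(3)*conj(-1) + 4*(1)*conj(-1)]
      = (1/16)[(11) + (-5) + (2 + 4*sqrt(2)) + (6) + (2 - 4*sqrt(2)) + (-12) + (-4)] = 0/16 = 0
  <chi_rho, chi_3> = (1/16)[1*(11)*conj(1) + 1*(-5)*conj(1) + 2*(1 + 2*sqrt(2))*conj(-1) + 2*(3)*conj(1) + 2*(1 - 2*sqrt(2))*conj(-1) + 4*(3)*conj(1) + 4*(1)*conj(-1)]
      = (1/16)[(11) + (-5) + (-4*sqrt(2) - 2) + (6) + (-2 + 4*sqrt(2)) + (12) + (-4)] = 16/16 = 1
  <chi_rho, chi_4> = (1/16)[1*(11)*conj(1) + 1*(-5)*conj(1) + 2*(1 + 2*sqrt(2))*conj(-1) + 2*(3)*conj(1) + 2*(1 - 2*sqrt(2))*conj(-1) + 4*(3)*conj(-1) + 4*(1)*conj(1)]
      = (1/16)[(11) + (-5) + (-4*sqrt(2) - 2) + (6) + (-2 + 4*sqrt(2)) + (-12) + (4)] = 0/16 = 0
  <chi_rho, chi_5> = (1/16)[1*(11)*conj(2) + 1*(-5)*conj(-2) + 2*(1 + 2*sqrt(2))*conj(sqrt(2)) + 2*(3)*conj(0) + 2*(1 - 2*sqrt(2))*conj(-sqrt(2)) + 4*(3)*conj(0) + 4*(1)*conj(0)]
      = (1/16)[(22) + (10) + (2*sqrt(2) + 8) + (0) + (8 - 2*sqrt(2)) + (0) + (0)] = 48/16 = 3
  <chi_rho, chi_6> = (1/16)[1*(11)*conj(2) + 1*(-5)*conj(2) + 2*(1 + 2*sqrt(2))*conj(0) + 2*(3)*conj(-2) + 2*(1 - 2*sqrt(2))*conj(0) + 4*(3)*conj(0) + 4*(1)*conj(0)]
      = (1/16)[(22) + (-10) + (0) + (-12) + (0) + (0) + (0)] = 0/16 = 0
  <chi_rho, chi_7> = (1/16)[1*(11)*conj(2) + 1*(-5)*conj(-2) + 2*(1 + 2*sqrt(2))*conj(-sqrt(2)) + 2*(3)*conj(0) + 2*(1 - 2*sqrt(2))*conj(sqrt(2)) + 4*(3)*conj(0) + 4*(1)*conj(0)]
      = (1/16)[(22) + (10) + (-8 - 2*sqrt(2)) + (0) + (-8 + 2*sqrt(2)) + (0) + (0)] = 16/16 = 1
Dimension check: dim(rho) = sum (mult * dim) = 2*1 + 0*1 + 1*1 + 0*1 + 3*2 + 0*2 + 1*2 = 11 = chi_rho(e) = 11.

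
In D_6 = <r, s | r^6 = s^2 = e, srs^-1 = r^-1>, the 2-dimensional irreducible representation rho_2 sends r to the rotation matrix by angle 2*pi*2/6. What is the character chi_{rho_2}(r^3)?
chi_{rho_2}(r^3) = 2*cos(2*pi*2*3/6) = 2

Argument: rho_2(r^3) is rotation by angle 2*pi*2*3/6, whose trace is 2*cos(2*pi*2*3/6) = 2.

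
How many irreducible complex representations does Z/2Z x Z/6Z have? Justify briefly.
12

Justification: The number of irreducible complex representations of a finite group equals its number of conjugacy classes. Z/2Z x Z/6Z is abelian of order 12, so every element is its own conjugacy class: 12 classes, so Z/2Z x Z/6Z (order 12) has exactly 12 irreducible complex representations.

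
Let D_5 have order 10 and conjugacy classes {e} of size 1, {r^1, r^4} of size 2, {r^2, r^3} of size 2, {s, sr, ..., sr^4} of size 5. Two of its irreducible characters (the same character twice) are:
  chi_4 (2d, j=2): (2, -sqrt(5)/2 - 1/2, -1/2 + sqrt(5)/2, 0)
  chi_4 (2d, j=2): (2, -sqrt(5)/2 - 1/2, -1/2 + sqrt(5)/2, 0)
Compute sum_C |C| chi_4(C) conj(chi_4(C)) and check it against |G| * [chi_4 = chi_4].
Sum = 10 = |G| = 10; so <chi_4, chi_4> = 1 (norm-1 confirms irreducibility).

Reasoning: Compute term by term over conjugacy classes (|C| * chi_4(C) * conj(chi_4(C))):
  1*(2)*conj(2) + 2*(-sqrt(5)/2 - 1/2)*conj(-sqrt(5)/2 - 1/2) + 2*(-1/2 + sqrt(5)/2)*conj(-1/2 + sqrt(5)/2) + 5*(0)*conj(0)
  = (4) + (sqrt(5) + 3) + (3 - sqrt(5)) + (0)
  = 10.
Dividing by |G| = 10 gives 10/10 = 1, matching the row-orthogonality relation <chi_4, chi_4> = [chi_4 = chi_4].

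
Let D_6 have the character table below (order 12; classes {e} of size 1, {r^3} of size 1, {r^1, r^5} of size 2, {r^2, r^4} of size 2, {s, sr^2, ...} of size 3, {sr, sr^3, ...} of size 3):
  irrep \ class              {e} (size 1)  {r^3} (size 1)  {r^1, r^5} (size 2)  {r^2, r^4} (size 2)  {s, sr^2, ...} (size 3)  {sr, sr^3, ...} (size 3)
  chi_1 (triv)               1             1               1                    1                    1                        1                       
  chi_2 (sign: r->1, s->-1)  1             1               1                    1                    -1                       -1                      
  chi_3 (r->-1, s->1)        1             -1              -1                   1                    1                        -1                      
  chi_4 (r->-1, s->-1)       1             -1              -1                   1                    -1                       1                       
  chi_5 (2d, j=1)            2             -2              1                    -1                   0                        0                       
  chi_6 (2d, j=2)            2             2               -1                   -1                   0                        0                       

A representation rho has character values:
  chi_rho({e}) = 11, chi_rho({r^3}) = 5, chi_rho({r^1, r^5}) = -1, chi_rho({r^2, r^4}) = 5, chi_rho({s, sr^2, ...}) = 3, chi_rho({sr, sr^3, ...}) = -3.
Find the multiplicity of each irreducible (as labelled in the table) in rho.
Multiplicities: chi_1: 2, chi_2: 2, chi_3: 3, chi_4: 0, chi_5: 0, chi_6: 2.

Proof sketch: Use <chi_rho, chi> = (1/|G|) sum_C |C| * chi_rho(C) * conj(chi(C)) with |G| = 12 for each irreducible chi in the table:
  <chi_rho, chi_1> = (1/12)[1*(11)*conj(1) + 1*(5)*conj(1) + 2*(-1)*conj(1) + 2*(5)*conj(1) + 3*(3)*conj(1) + 3*(-3)*conj(1)]
      = (1/12)[(11) + (5) + (-2) + (10) + (9) + (-9)] = 24/12 = 2
  <chi_rho, chi_2> = (1/12)[1*(11)*conj(1) + 1*(5)*conj(1) + 2*(-1)*conj(1) + 2*(5)*conj(1) + 3*(3)*conj(-1) + 3*(-3)*conj(-1)]
      = (1/12)[(11) + (5) + (-2) + (10) + (-9) + (9)] = 24/12 = 2
  <chi_rho, chi_3> = (1/12)[1*(11)*conj(1) + 1*(5)*conj(-1) + 2*(-1)*conj(-1) + 2*(5)*conj(1) + 3*(3)*conj(1) + 3*(-3)*conj(-1)]
      = (1/12)[(11) + (-5) + (2) + (10) + (9) + (9)] = 36/12 = 3
  <chi_rho, chi_4> = (1/12)[1*(11)*conj(1) + 1*(5)*conj(-1) + 2*(-1)*conj(-1) + 2*(5)*conj(1) + 3*(3)*conj(-1) + 3*(-3)*conj(1)]
      = (1/12)[(11) + (-5) + (2) + (10) + (-9) + (-9)] = 0/12 = 0
  <chi_rho, chi_5> = (1/12)[1*(11)*conj(2) + 1*(5)*conj(-2) + 2*(-1)*conj(1) + 2*(5)*conj(-1) + 3*(3)*conj(0) + 3*(-3)*conj(0)]
      = (1/12)[(22) + (-10) + (-2) + (-10) + (0) + (0)] = 0/12 = 0
  <chi_rho, chi_6> = (1/12)[1*(11)*conj(2) + 1*(5)*conj(2) + 2*(-1)*conj(-1) + 2*(5)*conj(-1) + 3*(3)*conj(0) + 3*(-3)*conj(0)]
      = (1/12)[(22) + (10) + (2) + (-10) + (0) + (0)] = 24/12 = 2
Dimension check: dim(rho) = sum (mult * dim) = 2*1 + 2*1 + 3*1 + 0*1 + 0*2 + 2*2 = 11 = chi_rho(e) = 11.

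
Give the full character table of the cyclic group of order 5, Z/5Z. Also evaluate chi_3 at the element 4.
Character table of Z/5Z (irreps indexed chi_0,...,chi_4 with chi_k(m) = zeta_5^(k*m), zeta_5 = exp(2*pi*i/5)):
  irrep \ class  {0} (size 1)  {1} (size 1)    {2} (size 1)    {3} (size 1)    {4} (size 1)  
  chi_0          1             1               1               1               1             
  chi_1          1             exp(2*I*pi/5)   exp(4*I*pi/5)   exp(-4*I*pi/5)  exp(-2*I*pi/5)
  chi_2          1             exp(4*I*pi/5)   exp(-2*I*pi/5)  exp(2*I*pi/5)   exp(-4*I*pi/5)
  chi_3          1             exp(-4*I*pi/5)  exp(2*I*pi/5)   exp(-2*I*pi/5)  exp(4*I*pi/5) 
  chi_4          1             exp(-2*I*pi/5)  exp(-4*I*pi/5)  exp(4*I*pi/5)   exp(2*I*pi/5) 

Spot check: chi_3(4) = zeta_5^(3*4) = zeta_5^12 = exp(4*I*pi/5).

Justification: Z/5Z is abelian, so all 5 irreducible complex representations are 1-dimensional. They are given by chi_k(m) = zeta_5^(k*m) for k = 0,...,4. Row orthogonality: sum_m chi_k(m) conj(chi_l(m)) = 5 * [k = l].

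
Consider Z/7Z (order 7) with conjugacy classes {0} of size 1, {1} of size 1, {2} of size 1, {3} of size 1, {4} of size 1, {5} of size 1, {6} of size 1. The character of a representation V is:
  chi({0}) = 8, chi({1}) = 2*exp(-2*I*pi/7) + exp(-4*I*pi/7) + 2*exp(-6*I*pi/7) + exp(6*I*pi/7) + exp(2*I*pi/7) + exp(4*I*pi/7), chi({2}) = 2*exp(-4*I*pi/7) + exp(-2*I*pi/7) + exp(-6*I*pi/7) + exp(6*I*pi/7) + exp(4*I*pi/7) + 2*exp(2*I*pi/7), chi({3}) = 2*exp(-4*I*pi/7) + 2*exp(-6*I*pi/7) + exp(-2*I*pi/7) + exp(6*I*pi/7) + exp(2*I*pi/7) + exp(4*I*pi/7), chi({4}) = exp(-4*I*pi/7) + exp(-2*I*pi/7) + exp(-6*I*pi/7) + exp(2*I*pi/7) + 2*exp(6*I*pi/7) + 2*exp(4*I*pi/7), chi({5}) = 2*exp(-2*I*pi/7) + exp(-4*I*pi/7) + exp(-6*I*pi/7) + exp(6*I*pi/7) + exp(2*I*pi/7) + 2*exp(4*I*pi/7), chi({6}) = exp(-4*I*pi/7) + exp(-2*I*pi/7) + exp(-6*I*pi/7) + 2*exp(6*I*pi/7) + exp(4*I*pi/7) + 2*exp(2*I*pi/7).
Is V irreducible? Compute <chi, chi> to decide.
Not irreducible (reducible): <chi, chi> = 12 > 1.

Explanation: <chi, chi> = (1/|G|) sum_C |C| * |chi(C)|^2 = (1/7)[1*|8|^2 + 1*|2*exp(-2*I*pi/7) + exp(-4*I*pi/7) + 2*exp(-6*I*pi/7) + exp(6*I*pi/7) + exp(2*I*pi/7) + exp(4*I*pi/7)|^2 + 1*|2*exp(-4*I*pi/7) + exp(-2*I*pi/7) + exp(-6*I*pi/7) + exp(6*I*pi/7) + exp(4*I*pi/7) + 2*exp(2*I*pi/7)|^2 + 1*|2*exp(-4*I*pi/7) + 2*exp(-6*I*pi/7) + exp(-2*I*pi/7) + exp(6*I*pi/7) + exp(2*I*pi/7) + exp(4*I*pi/7)|^2 + 1*|exp(-4*I*pi/7) + exp(-2*I*pi/7) + exp(-6*I*pi/7) + exp(2*I*pi/7) + 2*exp(6*I*pi/7) + 2*exp(4*I*pi/7)|^2 + 1*|2*exp(-2*I*pi/7) + exp(-4*I*pi/7) + exp(-6*I*pi/7) + exp(6*I*pi/7) + exp(2*I*pi/7) + 2*exp(4*I*pi/7)|^2 + 1*|exp(-4*I*pi/7) + exp(-2*I*pi/7) + exp(-6*I*pi/7) + 2*exp(6*I*pi/7) + exp(4*I*pi/7) + 2*exp(2*I*pi/7)|^2]
  = (1/7)[(64) + (12 + 10*exp(-4*I*pi/7) + 8*exp(-2*I*pi/7) + 8*exp(-6*I*pi/7) + 8*exp(6*I*pi/7) + 8*exp(2*I*pi/7) + 10*exp(4*I*pi/7)) + (12 + 8*exp(-4*I*pi/7) + 8*exp(-2*I*pi/7) + 10*exp(-6*I*pi/7) + 10*exp(6*I*pi/7) + 8*exp(2*I*pi/7) + 8*exp(4*I*pi/7)) + (12 + 10*exp(-2*I*pi/7) + 8*exp(-4*I*pi/7) + 8*exp(-6*I*pi/7) + 8*exp(6*I*pi/7) + 8*exp(4*I*pi/7) + 10*exp(2*I*pi/7)) + (12 + 10*exp(-2*I*pi/7) + 8*exp(-4*I*pi/7) + 8*exp(-6*I*pi/7) + 8*exp(6*I*pi/7) + 8*exp(4*I*pi/7) + 10*exp(2*I*pi/7)) + (12 + 8*exp(-4*I*pi/7) + 8*exp(-2*I*pi/7) + 10*exp(-6*I*pi/7) + 10*exp(6*I*pi/7) + 8*exp(2*I*pi/7) + 8*exp(4*I*pi/7)) + (12 + 10*exp(-4*I*pi/7) + 8*exp(-2*I*pi/7) + 8*exp(-6*I*pi/7) + 8*exp(6*I*pi/7) + 8*exp(2*I*pi/7) + 10*exp(4*I*pi/7))] = 84/7 = 12.
(Exp terms are combined using exp(i*s)*conj(exp(i*t)) = exp(i*(s-t)), and sums of them are collapsed using the identity that for every m > 1 the m distinct m-th roots of unity sum to 0, e.g. 1 + exp(2*I*pi/3) + exp(-2*I*pi/3) = 0.)
A character is irreducible iff <chi, chi> = 1, so this representation is reducible.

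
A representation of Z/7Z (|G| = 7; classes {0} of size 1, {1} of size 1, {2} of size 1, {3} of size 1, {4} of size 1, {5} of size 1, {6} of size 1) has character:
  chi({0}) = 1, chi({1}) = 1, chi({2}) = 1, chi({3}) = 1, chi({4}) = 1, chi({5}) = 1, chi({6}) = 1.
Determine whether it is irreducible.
Irreducible: <chi, chi> = 1.

Explanation: <chi, chi> = (1/|G|) sum_C |C| * |chi(C)|^2 = (1/7)[1*|1|^2 + 1*|1|^2 + 1*|1|^2 + 1*|1|^2 + 1*|1|^2 + 1*|1|^2 + 1*|1|^2]
  = (1/7)[(1) + (1) + (1) + (1) + (1) + (1) + (1)] = 7/7 = 1.
(Exp terms are combined using exp(i*s)*conj(exp(i*t)) = exp(i*(s-t)), and sums of them are collapsed using the identity that for every m > 1 the m distinct m-th roots of unity sum to 0, e.g. 1 + exp(2*I*pi/3) + exp(-2*I*pi/3) = 0.)
A character is irreducible iff <chi, chi> = 1, so this representation is irreducible.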